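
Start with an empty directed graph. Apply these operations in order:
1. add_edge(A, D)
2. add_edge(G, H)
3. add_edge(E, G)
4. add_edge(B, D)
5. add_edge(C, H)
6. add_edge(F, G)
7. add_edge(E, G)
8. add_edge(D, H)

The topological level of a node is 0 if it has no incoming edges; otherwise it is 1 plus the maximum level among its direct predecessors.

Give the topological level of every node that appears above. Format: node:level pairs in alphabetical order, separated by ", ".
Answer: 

Answer: A:0, B:0, C:0, D:1, E:0, F:0, G:1, H:2

Derivation:
Op 1: add_edge(A, D). Edges now: 1
Op 2: add_edge(G, H). Edges now: 2
Op 3: add_edge(E, G). Edges now: 3
Op 4: add_edge(B, D). Edges now: 4
Op 5: add_edge(C, H). Edges now: 5
Op 6: add_edge(F, G). Edges now: 6
Op 7: add_edge(E, G) (duplicate, no change). Edges now: 6
Op 8: add_edge(D, H). Edges now: 7
Compute levels (Kahn BFS):
  sources (in-degree 0): A, B, C, E, F
  process A: level=0
    A->D: in-degree(D)=1, level(D)>=1
  process B: level=0
    B->D: in-degree(D)=0, level(D)=1, enqueue
  process C: level=0
    C->H: in-degree(H)=2, level(H)>=1
  process E: level=0
    E->G: in-degree(G)=1, level(G)>=1
  process F: level=0
    F->G: in-degree(G)=0, level(G)=1, enqueue
  process D: level=1
    D->H: in-degree(H)=1, level(H)>=2
  process G: level=1
    G->H: in-degree(H)=0, level(H)=2, enqueue
  process H: level=2
All levels: A:0, B:0, C:0, D:1, E:0, F:0, G:1, H:2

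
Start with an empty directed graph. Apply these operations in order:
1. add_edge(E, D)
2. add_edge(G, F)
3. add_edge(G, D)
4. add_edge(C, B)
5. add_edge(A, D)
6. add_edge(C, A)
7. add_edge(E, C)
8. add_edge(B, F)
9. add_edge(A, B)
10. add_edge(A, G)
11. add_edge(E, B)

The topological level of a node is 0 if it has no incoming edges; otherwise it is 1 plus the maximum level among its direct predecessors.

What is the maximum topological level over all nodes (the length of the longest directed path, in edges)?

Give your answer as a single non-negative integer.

Answer: 4

Derivation:
Op 1: add_edge(E, D). Edges now: 1
Op 2: add_edge(G, F). Edges now: 2
Op 3: add_edge(G, D). Edges now: 3
Op 4: add_edge(C, B). Edges now: 4
Op 5: add_edge(A, D). Edges now: 5
Op 6: add_edge(C, A). Edges now: 6
Op 7: add_edge(E, C). Edges now: 7
Op 8: add_edge(B, F). Edges now: 8
Op 9: add_edge(A, B). Edges now: 9
Op 10: add_edge(A, G). Edges now: 10
Op 11: add_edge(E, B). Edges now: 11
Compute levels (Kahn BFS):
  sources (in-degree 0): E
  process E: level=0
    E->B: in-degree(B)=2, level(B)>=1
    E->C: in-degree(C)=0, level(C)=1, enqueue
    E->D: in-degree(D)=2, level(D)>=1
  process C: level=1
    C->A: in-degree(A)=0, level(A)=2, enqueue
    C->B: in-degree(B)=1, level(B)>=2
  process A: level=2
    A->B: in-degree(B)=0, level(B)=3, enqueue
    A->D: in-degree(D)=1, level(D)>=3
    A->G: in-degree(G)=0, level(G)=3, enqueue
  process B: level=3
    B->F: in-degree(F)=1, level(F)>=4
  process G: level=3
    G->D: in-degree(D)=0, level(D)=4, enqueue
    G->F: in-degree(F)=0, level(F)=4, enqueue
  process D: level=4
  process F: level=4
All levels: A:2, B:3, C:1, D:4, E:0, F:4, G:3
max level = 4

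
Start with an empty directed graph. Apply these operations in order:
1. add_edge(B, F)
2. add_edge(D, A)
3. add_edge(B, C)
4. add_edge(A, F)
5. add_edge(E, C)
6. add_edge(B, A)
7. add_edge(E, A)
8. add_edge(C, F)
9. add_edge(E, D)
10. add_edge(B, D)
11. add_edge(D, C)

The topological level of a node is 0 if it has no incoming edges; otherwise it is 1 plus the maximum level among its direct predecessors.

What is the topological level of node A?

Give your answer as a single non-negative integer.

Answer: 2

Derivation:
Op 1: add_edge(B, F). Edges now: 1
Op 2: add_edge(D, A). Edges now: 2
Op 3: add_edge(B, C). Edges now: 3
Op 4: add_edge(A, F). Edges now: 4
Op 5: add_edge(E, C). Edges now: 5
Op 6: add_edge(B, A). Edges now: 6
Op 7: add_edge(E, A). Edges now: 7
Op 8: add_edge(C, F). Edges now: 8
Op 9: add_edge(E, D). Edges now: 9
Op 10: add_edge(B, D). Edges now: 10
Op 11: add_edge(D, C). Edges now: 11
Compute levels (Kahn BFS):
  sources (in-degree 0): B, E
  process B: level=0
    B->A: in-degree(A)=2, level(A)>=1
    B->C: in-degree(C)=2, level(C)>=1
    B->D: in-degree(D)=1, level(D)>=1
    B->F: in-degree(F)=2, level(F)>=1
  process E: level=0
    E->A: in-degree(A)=1, level(A)>=1
    E->C: in-degree(C)=1, level(C)>=1
    E->D: in-degree(D)=0, level(D)=1, enqueue
  process D: level=1
    D->A: in-degree(A)=0, level(A)=2, enqueue
    D->C: in-degree(C)=0, level(C)=2, enqueue
  process A: level=2
    A->F: in-degree(F)=1, level(F)>=3
  process C: level=2
    C->F: in-degree(F)=0, level(F)=3, enqueue
  process F: level=3
All levels: A:2, B:0, C:2, D:1, E:0, F:3
level(A) = 2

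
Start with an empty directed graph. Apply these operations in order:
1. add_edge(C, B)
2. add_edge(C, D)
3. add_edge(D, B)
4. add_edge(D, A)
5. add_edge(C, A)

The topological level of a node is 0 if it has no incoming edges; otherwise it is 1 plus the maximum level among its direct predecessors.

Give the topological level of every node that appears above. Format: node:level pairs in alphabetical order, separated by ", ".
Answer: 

Answer: A:2, B:2, C:0, D:1

Derivation:
Op 1: add_edge(C, B). Edges now: 1
Op 2: add_edge(C, D). Edges now: 2
Op 3: add_edge(D, B). Edges now: 3
Op 4: add_edge(D, A). Edges now: 4
Op 5: add_edge(C, A). Edges now: 5
Compute levels (Kahn BFS):
  sources (in-degree 0): C
  process C: level=0
    C->A: in-degree(A)=1, level(A)>=1
    C->B: in-degree(B)=1, level(B)>=1
    C->D: in-degree(D)=0, level(D)=1, enqueue
  process D: level=1
    D->A: in-degree(A)=0, level(A)=2, enqueue
    D->B: in-degree(B)=0, level(B)=2, enqueue
  process A: level=2
  process B: level=2
All levels: A:2, B:2, C:0, D:1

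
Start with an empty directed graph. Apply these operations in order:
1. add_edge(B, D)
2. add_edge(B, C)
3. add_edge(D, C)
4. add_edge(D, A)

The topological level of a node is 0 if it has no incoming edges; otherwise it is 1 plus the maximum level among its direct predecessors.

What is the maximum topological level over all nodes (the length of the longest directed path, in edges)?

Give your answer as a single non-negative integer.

Op 1: add_edge(B, D). Edges now: 1
Op 2: add_edge(B, C). Edges now: 2
Op 3: add_edge(D, C). Edges now: 3
Op 4: add_edge(D, A). Edges now: 4
Compute levels (Kahn BFS):
  sources (in-degree 0): B
  process B: level=0
    B->C: in-degree(C)=1, level(C)>=1
    B->D: in-degree(D)=0, level(D)=1, enqueue
  process D: level=1
    D->A: in-degree(A)=0, level(A)=2, enqueue
    D->C: in-degree(C)=0, level(C)=2, enqueue
  process A: level=2
  process C: level=2
All levels: A:2, B:0, C:2, D:1
max level = 2

Answer: 2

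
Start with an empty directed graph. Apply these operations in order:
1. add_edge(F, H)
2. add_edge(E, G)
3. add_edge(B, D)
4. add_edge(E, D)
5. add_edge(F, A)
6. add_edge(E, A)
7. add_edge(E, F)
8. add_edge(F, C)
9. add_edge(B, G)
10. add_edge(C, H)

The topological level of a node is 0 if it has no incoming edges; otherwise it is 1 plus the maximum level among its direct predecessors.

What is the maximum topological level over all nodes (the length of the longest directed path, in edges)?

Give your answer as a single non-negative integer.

Answer: 3

Derivation:
Op 1: add_edge(F, H). Edges now: 1
Op 2: add_edge(E, G). Edges now: 2
Op 3: add_edge(B, D). Edges now: 3
Op 4: add_edge(E, D). Edges now: 4
Op 5: add_edge(F, A). Edges now: 5
Op 6: add_edge(E, A). Edges now: 6
Op 7: add_edge(E, F). Edges now: 7
Op 8: add_edge(F, C). Edges now: 8
Op 9: add_edge(B, G). Edges now: 9
Op 10: add_edge(C, H). Edges now: 10
Compute levels (Kahn BFS):
  sources (in-degree 0): B, E
  process B: level=0
    B->D: in-degree(D)=1, level(D)>=1
    B->G: in-degree(G)=1, level(G)>=1
  process E: level=0
    E->A: in-degree(A)=1, level(A)>=1
    E->D: in-degree(D)=0, level(D)=1, enqueue
    E->F: in-degree(F)=0, level(F)=1, enqueue
    E->G: in-degree(G)=0, level(G)=1, enqueue
  process D: level=1
  process F: level=1
    F->A: in-degree(A)=0, level(A)=2, enqueue
    F->C: in-degree(C)=0, level(C)=2, enqueue
    F->H: in-degree(H)=1, level(H)>=2
  process G: level=1
  process A: level=2
  process C: level=2
    C->H: in-degree(H)=0, level(H)=3, enqueue
  process H: level=3
All levels: A:2, B:0, C:2, D:1, E:0, F:1, G:1, H:3
max level = 3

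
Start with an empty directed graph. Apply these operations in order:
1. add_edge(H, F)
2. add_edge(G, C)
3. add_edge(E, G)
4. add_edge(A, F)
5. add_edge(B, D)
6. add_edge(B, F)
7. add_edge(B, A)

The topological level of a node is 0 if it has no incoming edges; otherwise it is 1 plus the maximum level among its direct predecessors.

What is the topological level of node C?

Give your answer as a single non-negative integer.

Answer: 2

Derivation:
Op 1: add_edge(H, F). Edges now: 1
Op 2: add_edge(G, C). Edges now: 2
Op 3: add_edge(E, G). Edges now: 3
Op 4: add_edge(A, F). Edges now: 4
Op 5: add_edge(B, D). Edges now: 5
Op 6: add_edge(B, F). Edges now: 6
Op 7: add_edge(B, A). Edges now: 7
Compute levels (Kahn BFS):
  sources (in-degree 0): B, E, H
  process B: level=0
    B->A: in-degree(A)=0, level(A)=1, enqueue
    B->D: in-degree(D)=0, level(D)=1, enqueue
    B->F: in-degree(F)=2, level(F)>=1
  process E: level=0
    E->G: in-degree(G)=0, level(G)=1, enqueue
  process H: level=0
    H->F: in-degree(F)=1, level(F)>=1
  process A: level=1
    A->F: in-degree(F)=0, level(F)=2, enqueue
  process D: level=1
  process G: level=1
    G->C: in-degree(C)=0, level(C)=2, enqueue
  process F: level=2
  process C: level=2
All levels: A:1, B:0, C:2, D:1, E:0, F:2, G:1, H:0
level(C) = 2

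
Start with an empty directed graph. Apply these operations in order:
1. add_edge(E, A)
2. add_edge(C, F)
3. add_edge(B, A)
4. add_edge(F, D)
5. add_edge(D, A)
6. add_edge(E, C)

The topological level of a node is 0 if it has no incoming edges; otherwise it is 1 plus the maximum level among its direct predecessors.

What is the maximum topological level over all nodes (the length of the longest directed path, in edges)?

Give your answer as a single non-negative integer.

Op 1: add_edge(E, A). Edges now: 1
Op 2: add_edge(C, F). Edges now: 2
Op 3: add_edge(B, A). Edges now: 3
Op 4: add_edge(F, D). Edges now: 4
Op 5: add_edge(D, A). Edges now: 5
Op 6: add_edge(E, C). Edges now: 6
Compute levels (Kahn BFS):
  sources (in-degree 0): B, E
  process B: level=0
    B->A: in-degree(A)=2, level(A)>=1
  process E: level=0
    E->A: in-degree(A)=1, level(A)>=1
    E->C: in-degree(C)=0, level(C)=1, enqueue
  process C: level=1
    C->F: in-degree(F)=0, level(F)=2, enqueue
  process F: level=2
    F->D: in-degree(D)=0, level(D)=3, enqueue
  process D: level=3
    D->A: in-degree(A)=0, level(A)=4, enqueue
  process A: level=4
All levels: A:4, B:0, C:1, D:3, E:0, F:2
max level = 4

Answer: 4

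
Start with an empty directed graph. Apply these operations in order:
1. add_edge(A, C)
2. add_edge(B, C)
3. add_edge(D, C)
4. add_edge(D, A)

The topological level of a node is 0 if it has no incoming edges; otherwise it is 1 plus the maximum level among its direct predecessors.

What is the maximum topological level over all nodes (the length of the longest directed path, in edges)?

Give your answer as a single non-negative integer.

Op 1: add_edge(A, C). Edges now: 1
Op 2: add_edge(B, C). Edges now: 2
Op 3: add_edge(D, C). Edges now: 3
Op 4: add_edge(D, A). Edges now: 4
Compute levels (Kahn BFS):
  sources (in-degree 0): B, D
  process B: level=0
    B->C: in-degree(C)=2, level(C)>=1
  process D: level=0
    D->A: in-degree(A)=0, level(A)=1, enqueue
    D->C: in-degree(C)=1, level(C)>=1
  process A: level=1
    A->C: in-degree(C)=0, level(C)=2, enqueue
  process C: level=2
All levels: A:1, B:0, C:2, D:0
max level = 2

Answer: 2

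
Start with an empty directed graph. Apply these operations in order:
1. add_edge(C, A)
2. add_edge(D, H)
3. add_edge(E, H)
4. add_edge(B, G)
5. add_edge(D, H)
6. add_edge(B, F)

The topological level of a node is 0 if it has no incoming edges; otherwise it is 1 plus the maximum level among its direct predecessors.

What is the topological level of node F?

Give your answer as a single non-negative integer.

Answer: 1

Derivation:
Op 1: add_edge(C, A). Edges now: 1
Op 2: add_edge(D, H). Edges now: 2
Op 3: add_edge(E, H). Edges now: 3
Op 4: add_edge(B, G). Edges now: 4
Op 5: add_edge(D, H) (duplicate, no change). Edges now: 4
Op 6: add_edge(B, F). Edges now: 5
Compute levels (Kahn BFS):
  sources (in-degree 0): B, C, D, E
  process B: level=0
    B->F: in-degree(F)=0, level(F)=1, enqueue
    B->G: in-degree(G)=0, level(G)=1, enqueue
  process C: level=0
    C->A: in-degree(A)=0, level(A)=1, enqueue
  process D: level=0
    D->H: in-degree(H)=1, level(H)>=1
  process E: level=0
    E->H: in-degree(H)=0, level(H)=1, enqueue
  process F: level=1
  process G: level=1
  process A: level=1
  process H: level=1
All levels: A:1, B:0, C:0, D:0, E:0, F:1, G:1, H:1
level(F) = 1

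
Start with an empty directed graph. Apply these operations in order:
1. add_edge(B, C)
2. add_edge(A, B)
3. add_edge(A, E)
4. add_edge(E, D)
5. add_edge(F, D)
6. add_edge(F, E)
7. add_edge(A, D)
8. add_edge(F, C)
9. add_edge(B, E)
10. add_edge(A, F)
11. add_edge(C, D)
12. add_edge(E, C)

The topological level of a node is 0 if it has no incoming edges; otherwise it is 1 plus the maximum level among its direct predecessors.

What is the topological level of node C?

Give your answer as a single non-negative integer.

Answer: 3

Derivation:
Op 1: add_edge(B, C). Edges now: 1
Op 2: add_edge(A, B). Edges now: 2
Op 3: add_edge(A, E). Edges now: 3
Op 4: add_edge(E, D). Edges now: 4
Op 5: add_edge(F, D). Edges now: 5
Op 6: add_edge(F, E). Edges now: 6
Op 7: add_edge(A, D). Edges now: 7
Op 8: add_edge(F, C). Edges now: 8
Op 9: add_edge(B, E). Edges now: 9
Op 10: add_edge(A, F). Edges now: 10
Op 11: add_edge(C, D). Edges now: 11
Op 12: add_edge(E, C). Edges now: 12
Compute levels (Kahn BFS):
  sources (in-degree 0): A
  process A: level=0
    A->B: in-degree(B)=0, level(B)=1, enqueue
    A->D: in-degree(D)=3, level(D)>=1
    A->E: in-degree(E)=2, level(E)>=1
    A->F: in-degree(F)=0, level(F)=1, enqueue
  process B: level=1
    B->C: in-degree(C)=2, level(C)>=2
    B->E: in-degree(E)=1, level(E)>=2
  process F: level=1
    F->C: in-degree(C)=1, level(C)>=2
    F->D: in-degree(D)=2, level(D)>=2
    F->E: in-degree(E)=0, level(E)=2, enqueue
  process E: level=2
    E->C: in-degree(C)=0, level(C)=3, enqueue
    E->D: in-degree(D)=1, level(D)>=3
  process C: level=3
    C->D: in-degree(D)=0, level(D)=4, enqueue
  process D: level=4
All levels: A:0, B:1, C:3, D:4, E:2, F:1
level(C) = 3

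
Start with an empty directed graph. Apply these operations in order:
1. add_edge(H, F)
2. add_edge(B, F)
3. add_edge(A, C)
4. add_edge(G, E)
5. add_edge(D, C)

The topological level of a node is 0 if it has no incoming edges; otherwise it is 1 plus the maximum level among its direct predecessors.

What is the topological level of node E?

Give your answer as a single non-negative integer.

Answer: 1

Derivation:
Op 1: add_edge(H, F). Edges now: 1
Op 2: add_edge(B, F). Edges now: 2
Op 3: add_edge(A, C). Edges now: 3
Op 4: add_edge(G, E). Edges now: 4
Op 5: add_edge(D, C). Edges now: 5
Compute levels (Kahn BFS):
  sources (in-degree 0): A, B, D, G, H
  process A: level=0
    A->C: in-degree(C)=1, level(C)>=1
  process B: level=0
    B->F: in-degree(F)=1, level(F)>=1
  process D: level=0
    D->C: in-degree(C)=0, level(C)=1, enqueue
  process G: level=0
    G->E: in-degree(E)=0, level(E)=1, enqueue
  process H: level=0
    H->F: in-degree(F)=0, level(F)=1, enqueue
  process C: level=1
  process E: level=1
  process F: level=1
All levels: A:0, B:0, C:1, D:0, E:1, F:1, G:0, H:0
level(E) = 1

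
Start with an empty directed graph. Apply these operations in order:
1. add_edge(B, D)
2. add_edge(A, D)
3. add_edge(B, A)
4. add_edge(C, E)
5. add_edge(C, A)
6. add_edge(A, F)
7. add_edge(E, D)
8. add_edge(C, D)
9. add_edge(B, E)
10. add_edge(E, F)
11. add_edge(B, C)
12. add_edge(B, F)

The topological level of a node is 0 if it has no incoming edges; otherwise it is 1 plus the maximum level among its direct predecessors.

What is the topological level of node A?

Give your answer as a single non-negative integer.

Answer: 2

Derivation:
Op 1: add_edge(B, D). Edges now: 1
Op 2: add_edge(A, D). Edges now: 2
Op 3: add_edge(B, A). Edges now: 3
Op 4: add_edge(C, E). Edges now: 4
Op 5: add_edge(C, A). Edges now: 5
Op 6: add_edge(A, F). Edges now: 6
Op 7: add_edge(E, D). Edges now: 7
Op 8: add_edge(C, D). Edges now: 8
Op 9: add_edge(B, E). Edges now: 9
Op 10: add_edge(E, F). Edges now: 10
Op 11: add_edge(B, C). Edges now: 11
Op 12: add_edge(B, F). Edges now: 12
Compute levels (Kahn BFS):
  sources (in-degree 0): B
  process B: level=0
    B->A: in-degree(A)=1, level(A)>=1
    B->C: in-degree(C)=0, level(C)=1, enqueue
    B->D: in-degree(D)=3, level(D)>=1
    B->E: in-degree(E)=1, level(E)>=1
    B->F: in-degree(F)=2, level(F)>=1
  process C: level=1
    C->A: in-degree(A)=0, level(A)=2, enqueue
    C->D: in-degree(D)=2, level(D)>=2
    C->E: in-degree(E)=0, level(E)=2, enqueue
  process A: level=2
    A->D: in-degree(D)=1, level(D)>=3
    A->F: in-degree(F)=1, level(F)>=3
  process E: level=2
    E->D: in-degree(D)=0, level(D)=3, enqueue
    E->F: in-degree(F)=0, level(F)=3, enqueue
  process D: level=3
  process F: level=3
All levels: A:2, B:0, C:1, D:3, E:2, F:3
level(A) = 2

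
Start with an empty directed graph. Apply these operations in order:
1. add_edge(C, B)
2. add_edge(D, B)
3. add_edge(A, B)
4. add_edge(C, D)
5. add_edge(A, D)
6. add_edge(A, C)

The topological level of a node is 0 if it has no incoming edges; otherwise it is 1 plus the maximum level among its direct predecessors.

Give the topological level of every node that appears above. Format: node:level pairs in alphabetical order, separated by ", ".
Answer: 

Op 1: add_edge(C, B). Edges now: 1
Op 2: add_edge(D, B). Edges now: 2
Op 3: add_edge(A, B). Edges now: 3
Op 4: add_edge(C, D). Edges now: 4
Op 5: add_edge(A, D). Edges now: 5
Op 6: add_edge(A, C). Edges now: 6
Compute levels (Kahn BFS):
  sources (in-degree 0): A
  process A: level=0
    A->B: in-degree(B)=2, level(B)>=1
    A->C: in-degree(C)=0, level(C)=1, enqueue
    A->D: in-degree(D)=1, level(D)>=1
  process C: level=1
    C->B: in-degree(B)=1, level(B)>=2
    C->D: in-degree(D)=0, level(D)=2, enqueue
  process D: level=2
    D->B: in-degree(B)=0, level(B)=3, enqueue
  process B: level=3
All levels: A:0, B:3, C:1, D:2

Answer: A:0, B:3, C:1, D:2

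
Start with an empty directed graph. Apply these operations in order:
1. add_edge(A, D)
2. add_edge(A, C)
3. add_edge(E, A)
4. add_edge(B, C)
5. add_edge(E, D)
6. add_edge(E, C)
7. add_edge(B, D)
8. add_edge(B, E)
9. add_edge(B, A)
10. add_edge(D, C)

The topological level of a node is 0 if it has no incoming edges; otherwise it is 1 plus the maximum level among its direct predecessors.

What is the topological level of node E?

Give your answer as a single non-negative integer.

Op 1: add_edge(A, D). Edges now: 1
Op 2: add_edge(A, C). Edges now: 2
Op 3: add_edge(E, A). Edges now: 3
Op 4: add_edge(B, C). Edges now: 4
Op 5: add_edge(E, D). Edges now: 5
Op 6: add_edge(E, C). Edges now: 6
Op 7: add_edge(B, D). Edges now: 7
Op 8: add_edge(B, E). Edges now: 8
Op 9: add_edge(B, A). Edges now: 9
Op 10: add_edge(D, C). Edges now: 10
Compute levels (Kahn BFS):
  sources (in-degree 0): B
  process B: level=0
    B->A: in-degree(A)=1, level(A)>=1
    B->C: in-degree(C)=3, level(C)>=1
    B->D: in-degree(D)=2, level(D)>=1
    B->E: in-degree(E)=0, level(E)=1, enqueue
  process E: level=1
    E->A: in-degree(A)=0, level(A)=2, enqueue
    E->C: in-degree(C)=2, level(C)>=2
    E->D: in-degree(D)=1, level(D)>=2
  process A: level=2
    A->C: in-degree(C)=1, level(C)>=3
    A->D: in-degree(D)=0, level(D)=3, enqueue
  process D: level=3
    D->C: in-degree(C)=0, level(C)=4, enqueue
  process C: level=4
All levels: A:2, B:0, C:4, D:3, E:1
level(E) = 1

Answer: 1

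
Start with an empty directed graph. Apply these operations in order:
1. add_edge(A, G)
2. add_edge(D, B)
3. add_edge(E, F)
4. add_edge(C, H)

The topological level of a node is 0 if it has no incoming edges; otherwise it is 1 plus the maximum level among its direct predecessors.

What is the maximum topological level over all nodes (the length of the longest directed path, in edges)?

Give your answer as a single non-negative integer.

Op 1: add_edge(A, G). Edges now: 1
Op 2: add_edge(D, B). Edges now: 2
Op 3: add_edge(E, F). Edges now: 3
Op 4: add_edge(C, H). Edges now: 4
Compute levels (Kahn BFS):
  sources (in-degree 0): A, C, D, E
  process A: level=0
    A->G: in-degree(G)=0, level(G)=1, enqueue
  process C: level=0
    C->H: in-degree(H)=0, level(H)=1, enqueue
  process D: level=0
    D->B: in-degree(B)=0, level(B)=1, enqueue
  process E: level=0
    E->F: in-degree(F)=0, level(F)=1, enqueue
  process G: level=1
  process H: level=1
  process B: level=1
  process F: level=1
All levels: A:0, B:1, C:0, D:0, E:0, F:1, G:1, H:1
max level = 1

Answer: 1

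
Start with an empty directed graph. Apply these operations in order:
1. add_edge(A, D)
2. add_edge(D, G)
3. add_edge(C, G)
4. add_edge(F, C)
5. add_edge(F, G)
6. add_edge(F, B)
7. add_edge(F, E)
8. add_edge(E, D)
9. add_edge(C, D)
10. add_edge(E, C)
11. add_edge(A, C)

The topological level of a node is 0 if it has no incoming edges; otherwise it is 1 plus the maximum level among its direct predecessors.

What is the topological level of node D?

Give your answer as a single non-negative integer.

Answer: 3

Derivation:
Op 1: add_edge(A, D). Edges now: 1
Op 2: add_edge(D, G). Edges now: 2
Op 3: add_edge(C, G). Edges now: 3
Op 4: add_edge(F, C). Edges now: 4
Op 5: add_edge(F, G). Edges now: 5
Op 6: add_edge(F, B). Edges now: 6
Op 7: add_edge(F, E). Edges now: 7
Op 8: add_edge(E, D). Edges now: 8
Op 9: add_edge(C, D). Edges now: 9
Op 10: add_edge(E, C). Edges now: 10
Op 11: add_edge(A, C). Edges now: 11
Compute levels (Kahn BFS):
  sources (in-degree 0): A, F
  process A: level=0
    A->C: in-degree(C)=2, level(C)>=1
    A->D: in-degree(D)=2, level(D)>=1
  process F: level=0
    F->B: in-degree(B)=0, level(B)=1, enqueue
    F->C: in-degree(C)=1, level(C)>=1
    F->E: in-degree(E)=0, level(E)=1, enqueue
    F->G: in-degree(G)=2, level(G)>=1
  process B: level=1
  process E: level=1
    E->C: in-degree(C)=0, level(C)=2, enqueue
    E->D: in-degree(D)=1, level(D)>=2
  process C: level=2
    C->D: in-degree(D)=0, level(D)=3, enqueue
    C->G: in-degree(G)=1, level(G)>=3
  process D: level=3
    D->G: in-degree(G)=0, level(G)=4, enqueue
  process G: level=4
All levels: A:0, B:1, C:2, D:3, E:1, F:0, G:4
level(D) = 3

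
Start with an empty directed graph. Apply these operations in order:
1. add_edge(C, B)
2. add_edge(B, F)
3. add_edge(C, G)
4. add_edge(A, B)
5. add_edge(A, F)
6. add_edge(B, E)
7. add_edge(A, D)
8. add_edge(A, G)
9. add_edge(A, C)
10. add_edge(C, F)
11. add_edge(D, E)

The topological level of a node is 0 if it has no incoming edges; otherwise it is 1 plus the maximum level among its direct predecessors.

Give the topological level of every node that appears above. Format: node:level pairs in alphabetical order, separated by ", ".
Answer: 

Answer: A:0, B:2, C:1, D:1, E:3, F:3, G:2

Derivation:
Op 1: add_edge(C, B). Edges now: 1
Op 2: add_edge(B, F). Edges now: 2
Op 3: add_edge(C, G). Edges now: 3
Op 4: add_edge(A, B). Edges now: 4
Op 5: add_edge(A, F). Edges now: 5
Op 6: add_edge(B, E). Edges now: 6
Op 7: add_edge(A, D). Edges now: 7
Op 8: add_edge(A, G). Edges now: 8
Op 9: add_edge(A, C). Edges now: 9
Op 10: add_edge(C, F). Edges now: 10
Op 11: add_edge(D, E). Edges now: 11
Compute levels (Kahn BFS):
  sources (in-degree 0): A
  process A: level=0
    A->B: in-degree(B)=1, level(B)>=1
    A->C: in-degree(C)=0, level(C)=1, enqueue
    A->D: in-degree(D)=0, level(D)=1, enqueue
    A->F: in-degree(F)=2, level(F)>=1
    A->G: in-degree(G)=1, level(G)>=1
  process C: level=1
    C->B: in-degree(B)=0, level(B)=2, enqueue
    C->F: in-degree(F)=1, level(F)>=2
    C->G: in-degree(G)=0, level(G)=2, enqueue
  process D: level=1
    D->E: in-degree(E)=1, level(E)>=2
  process B: level=2
    B->E: in-degree(E)=0, level(E)=3, enqueue
    B->F: in-degree(F)=0, level(F)=3, enqueue
  process G: level=2
  process E: level=3
  process F: level=3
All levels: A:0, B:2, C:1, D:1, E:3, F:3, G:2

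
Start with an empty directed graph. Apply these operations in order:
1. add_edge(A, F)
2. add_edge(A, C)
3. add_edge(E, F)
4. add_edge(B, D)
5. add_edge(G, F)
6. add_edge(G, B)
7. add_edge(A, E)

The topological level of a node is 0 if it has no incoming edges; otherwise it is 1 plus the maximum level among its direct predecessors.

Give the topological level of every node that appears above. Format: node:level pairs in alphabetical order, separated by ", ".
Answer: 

Answer: A:0, B:1, C:1, D:2, E:1, F:2, G:0

Derivation:
Op 1: add_edge(A, F). Edges now: 1
Op 2: add_edge(A, C). Edges now: 2
Op 3: add_edge(E, F). Edges now: 3
Op 4: add_edge(B, D). Edges now: 4
Op 5: add_edge(G, F). Edges now: 5
Op 6: add_edge(G, B). Edges now: 6
Op 7: add_edge(A, E). Edges now: 7
Compute levels (Kahn BFS):
  sources (in-degree 0): A, G
  process A: level=0
    A->C: in-degree(C)=0, level(C)=1, enqueue
    A->E: in-degree(E)=0, level(E)=1, enqueue
    A->F: in-degree(F)=2, level(F)>=1
  process G: level=0
    G->B: in-degree(B)=0, level(B)=1, enqueue
    G->F: in-degree(F)=1, level(F)>=1
  process C: level=1
  process E: level=1
    E->F: in-degree(F)=0, level(F)=2, enqueue
  process B: level=1
    B->D: in-degree(D)=0, level(D)=2, enqueue
  process F: level=2
  process D: level=2
All levels: A:0, B:1, C:1, D:2, E:1, F:2, G:0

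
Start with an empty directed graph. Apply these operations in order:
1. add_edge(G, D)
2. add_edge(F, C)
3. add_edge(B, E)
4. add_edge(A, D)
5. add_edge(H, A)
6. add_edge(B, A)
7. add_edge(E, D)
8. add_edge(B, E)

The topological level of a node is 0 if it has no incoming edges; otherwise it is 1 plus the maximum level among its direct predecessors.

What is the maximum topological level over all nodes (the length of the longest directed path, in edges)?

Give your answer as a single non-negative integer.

Answer: 2

Derivation:
Op 1: add_edge(G, D). Edges now: 1
Op 2: add_edge(F, C). Edges now: 2
Op 3: add_edge(B, E). Edges now: 3
Op 4: add_edge(A, D). Edges now: 4
Op 5: add_edge(H, A). Edges now: 5
Op 6: add_edge(B, A). Edges now: 6
Op 7: add_edge(E, D). Edges now: 7
Op 8: add_edge(B, E) (duplicate, no change). Edges now: 7
Compute levels (Kahn BFS):
  sources (in-degree 0): B, F, G, H
  process B: level=0
    B->A: in-degree(A)=1, level(A)>=1
    B->E: in-degree(E)=0, level(E)=1, enqueue
  process F: level=0
    F->C: in-degree(C)=0, level(C)=1, enqueue
  process G: level=0
    G->D: in-degree(D)=2, level(D)>=1
  process H: level=0
    H->A: in-degree(A)=0, level(A)=1, enqueue
  process E: level=1
    E->D: in-degree(D)=1, level(D)>=2
  process C: level=1
  process A: level=1
    A->D: in-degree(D)=0, level(D)=2, enqueue
  process D: level=2
All levels: A:1, B:0, C:1, D:2, E:1, F:0, G:0, H:0
max level = 2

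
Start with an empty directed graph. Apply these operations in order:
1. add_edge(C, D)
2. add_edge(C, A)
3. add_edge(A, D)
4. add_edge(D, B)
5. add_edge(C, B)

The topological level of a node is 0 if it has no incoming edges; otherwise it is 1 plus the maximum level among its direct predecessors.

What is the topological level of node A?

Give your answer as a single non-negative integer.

Answer: 1

Derivation:
Op 1: add_edge(C, D). Edges now: 1
Op 2: add_edge(C, A). Edges now: 2
Op 3: add_edge(A, D). Edges now: 3
Op 4: add_edge(D, B). Edges now: 4
Op 5: add_edge(C, B). Edges now: 5
Compute levels (Kahn BFS):
  sources (in-degree 0): C
  process C: level=0
    C->A: in-degree(A)=0, level(A)=1, enqueue
    C->B: in-degree(B)=1, level(B)>=1
    C->D: in-degree(D)=1, level(D)>=1
  process A: level=1
    A->D: in-degree(D)=0, level(D)=2, enqueue
  process D: level=2
    D->B: in-degree(B)=0, level(B)=3, enqueue
  process B: level=3
All levels: A:1, B:3, C:0, D:2
level(A) = 1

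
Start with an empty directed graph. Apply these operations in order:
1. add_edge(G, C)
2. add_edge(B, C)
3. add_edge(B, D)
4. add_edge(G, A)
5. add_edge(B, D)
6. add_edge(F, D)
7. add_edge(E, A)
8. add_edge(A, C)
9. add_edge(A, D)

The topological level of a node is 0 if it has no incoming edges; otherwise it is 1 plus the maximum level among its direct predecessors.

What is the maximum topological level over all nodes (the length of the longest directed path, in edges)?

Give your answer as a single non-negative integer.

Answer: 2

Derivation:
Op 1: add_edge(G, C). Edges now: 1
Op 2: add_edge(B, C). Edges now: 2
Op 3: add_edge(B, D). Edges now: 3
Op 4: add_edge(G, A). Edges now: 4
Op 5: add_edge(B, D) (duplicate, no change). Edges now: 4
Op 6: add_edge(F, D). Edges now: 5
Op 7: add_edge(E, A). Edges now: 6
Op 8: add_edge(A, C). Edges now: 7
Op 9: add_edge(A, D). Edges now: 8
Compute levels (Kahn BFS):
  sources (in-degree 0): B, E, F, G
  process B: level=0
    B->C: in-degree(C)=2, level(C)>=1
    B->D: in-degree(D)=2, level(D)>=1
  process E: level=0
    E->A: in-degree(A)=1, level(A)>=1
  process F: level=0
    F->D: in-degree(D)=1, level(D)>=1
  process G: level=0
    G->A: in-degree(A)=0, level(A)=1, enqueue
    G->C: in-degree(C)=1, level(C)>=1
  process A: level=1
    A->C: in-degree(C)=0, level(C)=2, enqueue
    A->D: in-degree(D)=0, level(D)=2, enqueue
  process C: level=2
  process D: level=2
All levels: A:1, B:0, C:2, D:2, E:0, F:0, G:0
max level = 2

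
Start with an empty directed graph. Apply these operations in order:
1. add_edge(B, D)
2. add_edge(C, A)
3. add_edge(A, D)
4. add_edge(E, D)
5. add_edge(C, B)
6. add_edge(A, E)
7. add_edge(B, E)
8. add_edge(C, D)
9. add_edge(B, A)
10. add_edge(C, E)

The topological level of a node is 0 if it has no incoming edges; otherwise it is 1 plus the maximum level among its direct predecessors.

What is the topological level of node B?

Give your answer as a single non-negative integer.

Op 1: add_edge(B, D). Edges now: 1
Op 2: add_edge(C, A). Edges now: 2
Op 3: add_edge(A, D). Edges now: 3
Op 4: add_edge(E, D). Edges now: 4
Op 5: add_edge(C, B). Edges now: 5
Op 6: add_edge(A, E). Edges now: 6
Op 7: add_edge(B, E). Edges now: 7
Op 8: add_edge(C, D). Edges now: 8
Op 9: add_edge(B, A). Edges now: 9
Op 10: add_edge(C, E). Edges now: 10
Compute levels (Kahn BFS):
  sources (in-degree 0): C
  process C: level=0
    C->A: in-degree(A)=1, level(A)>=1
    C->B: in-degree(B)=0, level(B)=1, enqueue
    C->D: in-degree(D)=3, level(D)>=1
    C->E: in-degree(E)=2, level(E)>=1
  process B: level=1
    B->A: in-degree(A)=0, level(A)=2, enqueue
    B->D: in-degree(D)=2, level(D)>=2
    B->E: in-degree(E)=1, level(E)>=2
  process A: level=2
    A->D: in-degree(D)=1, level(D)>=3
    A->E: in-degree(E)=0, level(E)=3, enqueue
  process E: level=3
    E->D: in-degree(D)=0, level(D)=4, enqueue
  process D: level=4
All levels: A:2, B:1, C:0, D:4, E:3
level(B) = 1

Answer: 1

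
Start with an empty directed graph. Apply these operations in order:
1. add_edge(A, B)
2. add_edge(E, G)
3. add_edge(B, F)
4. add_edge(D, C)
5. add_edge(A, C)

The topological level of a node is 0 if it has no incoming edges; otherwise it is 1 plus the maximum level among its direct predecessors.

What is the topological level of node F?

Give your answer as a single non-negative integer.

Answer: 2

Derivation:
Op 1: add_edge(A, B). Edges now: 1
Op 2: add_edge(E, G). Edges now: 2
Op 3: add_edge(B, F). Edges now: 3
Op 4: add_edge(D, C). Edges now: 4
Op 5: add_edge(A, C). Edges now: 5
Compute levels (Kahn BFS):
  sources (in-degree 0): A, D, E
  process A: level=0
    A->B: in-degree(B)=0, level(B)=1, enqueue
    A->C: in-degree(C)=1, level(C)>=1
  process D: level=0
    D->C: in-degree(C)=0, level(C)=1, enqueue
  process E: level=0
    E->G: in-degree(G)=0, level(G)=1, enqueue
  process B: level=1
    B->F: in-degree(F)=0, level(F)=2, enqueue
  process C: level=1
  process G: level=1
  process F: level=2
All levels: A:0, B:1, C:1, D:0, E:0, F:2, G:1
level(F) = 2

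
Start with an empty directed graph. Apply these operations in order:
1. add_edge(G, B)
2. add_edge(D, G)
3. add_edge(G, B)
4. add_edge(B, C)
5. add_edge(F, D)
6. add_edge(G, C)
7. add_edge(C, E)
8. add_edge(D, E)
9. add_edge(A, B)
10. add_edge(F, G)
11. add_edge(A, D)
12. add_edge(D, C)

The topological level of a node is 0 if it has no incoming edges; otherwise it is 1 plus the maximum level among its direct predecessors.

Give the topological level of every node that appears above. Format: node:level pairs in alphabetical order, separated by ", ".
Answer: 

Answer: A:0, B:3, C:4, D:1, E:5, F:0, G:2

Derivation:
Op 1: add_edge(G, B). Edges now: 1
Op 2: add_edge(D, G). Edges now: 2
Op 3: add_edge(G, B) (duplicate, no change). Edges now: 2
Op 4: add_edge(B, C). Edges now: 3
Op 5: add_edge(F, D). Edges now: 4
Op 6: add_edge(G, C). Edges now: 5
Op 7: add_edge(C, E). Edges now: 6
Op 8: add_edge(D, E). Edges now: 7
Op 9: add_edge(A, B). Edges now: 8
Op 10: add_edge(F, G). Edges now: 9
Op 11: add_edge(A, D). Edges now: 10
Op 12: add_edge(D, C). Edges now: 11
Compute levels (Kahn BFS):
  sources (in-degree 0): A, F
  process A: level=0
    A->B: in-degree(B)=1, level(B)>=1
    A->D: in-degree(D)=1, level(D)>=1
  process F: level=0
    F->D: in-degree(D)=0, level(D)=1, enqueue
    F->G: in-degree(G)=1, level(G)>=1
  process D: level=1
    D->C: in-degree(C)=2, level(C)>=2
    D->E: in-degree(E)=1, level(E)>=2
    D->G: in-degree(G)=0, level(G)=2, enqueue
  process G: level=2
    G->B: in-degree(B)=0, level(B)=3, enqueue
    G->C: in-degree(C)=1, level(C)>=3
  process B: level=3
    B->C: in-degree(C)=0, level(C)=4, enqueue
  process C: level=4
    C->E: in-degree(E)=0, level(E)=5, enqueue
  process E: level=5
All levels: A:0, B:3, C:4, D:1, E:5, F:0, G:2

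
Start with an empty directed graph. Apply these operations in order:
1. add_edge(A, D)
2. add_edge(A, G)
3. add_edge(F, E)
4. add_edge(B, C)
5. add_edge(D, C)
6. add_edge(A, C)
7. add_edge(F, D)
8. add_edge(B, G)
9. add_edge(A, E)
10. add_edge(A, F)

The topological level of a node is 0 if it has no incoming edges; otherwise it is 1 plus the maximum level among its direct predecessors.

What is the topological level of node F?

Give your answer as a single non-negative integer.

Op 1: add_edge(A, D). Edges now: 1
Op 2: add_edge(A, G). Edges now: 2
Op 3: add_edge(F, E). Edges now: 3
Op 4: add_edge(B, C). Edges now: 4
Op 5: add_edge(D, C). Edges now: 5
Op 6: add_edge(A, C). Edges now: 6
Op 7: add_edge(F, D). Edges now: 7
Op 8: add_edge(B, G). Edges now: 8
Op 9: add_edge(A, E). Edges now: 9
Op 10: add_edge(A, F). Edges now: 10
Compute levels (Kahn BFS):
  sources (in-degree 0): A, B
  process A: level=0
    A->C: in-degree(C)=2, level(C)>=1
    A->D: in-degree(D)=1, level(D)>=1
    A->E: in-degree(E)=1, level(E)>=1
    A->F: in-degree(F)=0, level(F)=1, enqueue
    A->G: in-degree(G)=1, level(G)>=1
  process B: level=0
    B->C: in-degree(C)=1, level(C)>=1
    B->G: in-degree(G)=0, level(G)=1, enqueue
  process F: level=1
    F->D: in-degree(D)=0, level(D)=2, enqueue
    F->E: in-degree(E)=0, level(E)=2, enqueue
  process G: level=1
  process D: level=2
    D->C: in-degree(C)=0, level(C)=3, enqueue
  process E: level=2
  process C: level=3
All levels: A:0, B:0, C:3, D:2, E:2, F:1, G:1
level(F) = 1

Answer: 1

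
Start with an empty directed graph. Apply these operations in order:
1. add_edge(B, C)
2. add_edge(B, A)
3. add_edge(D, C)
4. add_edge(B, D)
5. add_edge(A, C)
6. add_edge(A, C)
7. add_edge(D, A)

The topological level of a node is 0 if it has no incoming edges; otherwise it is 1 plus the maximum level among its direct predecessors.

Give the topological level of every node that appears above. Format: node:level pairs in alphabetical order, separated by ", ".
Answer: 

Answer: A:2, B:0, C:3, D:1

Derivation:
Op 1: add_edge(B, C). Edges now: 1
Op 2: add_edge(B, A). Edges now: 2
Op 3: add_edge(D, C). Edges now: 3
Op 4: add_edge(B, D). Edges now: 4
Op 5: add_edge(A, C). Edges now: 5
Op 6: add_edge(A, C) (duplicate, no change). Edges now: 5
Op 7: add_edge(D, A). Edges now: 6
Compute levels (Kahn BFS):
  sources (in-degree 0): B
  process B: level=0
    B->A: in-degree(A)=1, level(A)>=1
    B->C: in-degree(C)=2, level(C)>=1
    B->D: in-degree(D)=0, level(D)=1, enqueue
  process D: level=1
    D->A: in-degree(A)=0, level(A)=2, enqueue
    D->C: in-degree(C)=1, level(C)>=2
  process A: level=2
    A->C: in-degree(C)=0, level(C)=3, enqueue
  process C: level=3
All levels: A:2, B:0, C:3, D:1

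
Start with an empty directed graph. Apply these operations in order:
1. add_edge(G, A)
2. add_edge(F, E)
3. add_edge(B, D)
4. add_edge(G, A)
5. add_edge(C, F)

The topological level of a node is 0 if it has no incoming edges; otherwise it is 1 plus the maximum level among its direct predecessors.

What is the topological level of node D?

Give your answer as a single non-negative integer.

Op 1: add_edge(G, A). Edges now: 1
Op 2: add_edge(F, E). Edges now: 2
Op 3: add_edge(B, D). Edges now: 3
Op 4: add_edge(G, A) (duplicate, no change). Edges now: 3
Op 5: add_edge(C, F). Edges now: 4
Compute levels (Kahn BFS):
  sources (in-degree 0): B, C, G
  process B: level=0
    B->D: in-degree(D)=0, level(D)=1, enqueue
  process C: level=0
    C->F: in-degree(F)=0, level(F)=1, enqueue
  process G: level=0
    G->A: in-degree(A)=0, level(A)=1, enqueue
  process D: level=1
  process F: level=1
    F->E: in-degree(E)=0, level(E)=2, enqueue
  process A: level=1
  process E: level=2
All levels: A:1, B:0, C:0, D:1, E:2, F:1, G:0
level(D) = 1

Answer: 1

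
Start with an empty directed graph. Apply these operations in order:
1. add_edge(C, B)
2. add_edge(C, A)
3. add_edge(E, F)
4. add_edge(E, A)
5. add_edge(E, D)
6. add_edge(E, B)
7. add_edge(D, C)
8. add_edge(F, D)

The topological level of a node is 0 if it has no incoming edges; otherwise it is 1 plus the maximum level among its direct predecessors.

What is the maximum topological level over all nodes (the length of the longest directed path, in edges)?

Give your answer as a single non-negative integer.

Op 1: add_edge(C, B). Edges now: 1
Op 2: add_edge(C, A). Edges now: 2
Op 3: add_edge(E, F). Edges now: 3
Op 4: add_edge(E, A). Edges now: 4
Op 5: add_edge(E, D). Edges now: 5
Op 6: add_edge(E, B). Edges now: 6
Op 7: add_edge(D, C). Edges now: 7
Op 8: add_edge(F, D). Edges now: 8
Compute levels (Kahn BFS):
  sources (in-degree 0): E
  process E: level=0
    E->A: in-degree(A)=1, level(A)>=1
    E->B: in-degree(B)=1, level(B)>=1
    E->D: in-degree(D)=1, level(D)>=1
    E->F: in-degree(F)=0, level(F)=1, enqueue
  process F: level=1
    F->D: in-degree(D)=0, level(D)=2, enqueue
  process D: level=2
    D->C: in-degree(C)=0, level(C)=3, enqueue
  process C: level=3
    C->A: in-degree(A)=0, level(A)=4, enqueue
    C->B: in-degree(B)=0, level(B)=4, enqueue
  process A: level=4
  process B: level=4
All levels: A:4, B:4, C:3, D:2, E:0, F:1
max level = 4

Answer: 4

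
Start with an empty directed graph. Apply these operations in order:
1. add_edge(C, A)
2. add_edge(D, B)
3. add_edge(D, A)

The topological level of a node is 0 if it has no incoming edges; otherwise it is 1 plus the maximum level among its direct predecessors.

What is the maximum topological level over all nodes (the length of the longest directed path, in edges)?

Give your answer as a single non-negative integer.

Answer: 1

Derivation:
Op 1: add_edge(C, A). Edges now: 1
Op 2: add_edge(D, B). Edges now: 2
Op 3: add_edge(D, A). Edges now: 3
Compute levels (Kahn BFS):
  sources (in-degree 0): C, D
  process C: level=0
    C->A: in-degree(A)=1, level(A)>=1
  process D: level=0
    D->A: in-degree(A)=0, level(A)=1, enqueue
    D->B: in-degree(B)=0, level(B)=1, enqueue
  process A: level=1
  process B: level=1
All levels: A:1, B:1, C:0, D:0
max level = 1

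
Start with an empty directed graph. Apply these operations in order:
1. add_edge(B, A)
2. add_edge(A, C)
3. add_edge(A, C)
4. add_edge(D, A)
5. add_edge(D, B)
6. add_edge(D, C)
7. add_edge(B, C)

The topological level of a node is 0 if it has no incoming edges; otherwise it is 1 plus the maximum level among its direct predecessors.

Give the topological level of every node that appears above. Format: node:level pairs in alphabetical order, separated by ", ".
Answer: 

Answer: A:2, B:1, C:3, D:0

Derivation:
Op 1: add_edge(B, A). Edges now: 1
Op 2: add_edge(A, C). Edges now: 2
Op 3: add_edge(A, C) (duplicate, no change). Edges now: 2
Op 4: add_edge(D, A). Edges now: 3
Op 5: add_edge(D, B). Edges now: 4
Op 6: add_edge(D, C). Edges now: 5
Op 7: add_edge(B, C). Edges now: 6
Compute levels (Kahn BFS):
  sources (in-degree 0): D
  process D: level=0
    D->A: in-degree(A)=1, level(A)>=1
    D->B: in-degree(B)=0, level(B)=1, enqueue
    D->C: in-degree(C)=2, level(C)>=1
  process B: level=1
    B->A: in-degree(A)=0, level(A)=2, enqueue
    B->C: in-degree(C)=1, level(C)>=2
  process A: level=2
    A->C: in-degree(C)=0, level(C)=3, enqueue
  process C: level=3
All levels: A:2, B:1, C:3, D:0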